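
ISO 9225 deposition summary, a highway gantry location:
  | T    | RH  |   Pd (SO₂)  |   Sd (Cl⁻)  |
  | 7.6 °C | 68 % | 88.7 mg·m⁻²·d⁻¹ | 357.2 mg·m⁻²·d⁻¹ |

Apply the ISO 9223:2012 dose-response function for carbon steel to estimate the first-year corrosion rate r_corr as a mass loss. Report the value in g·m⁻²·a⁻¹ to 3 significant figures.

carbon steel: temperature factor f = +0.150·(-2.4) = -0.3600
  SO₂ term: 1.77·88.7^0.52·exp(0.02·68-0.3600) = 49.57
  Cl⁻ term: 0.102·357.2^0.62·exp(0.033·68+0.04·7.6) = 49.89
  sum: 49.57 + 49.89 → r_corr = 99.45 μm/a
Convert to mass loss: 99.45 μm/a × 7.85 g/cm³ = 780.7 g·m⁻²·a⁻¹

r_corr = 781 g·m⁻²·a⁻¹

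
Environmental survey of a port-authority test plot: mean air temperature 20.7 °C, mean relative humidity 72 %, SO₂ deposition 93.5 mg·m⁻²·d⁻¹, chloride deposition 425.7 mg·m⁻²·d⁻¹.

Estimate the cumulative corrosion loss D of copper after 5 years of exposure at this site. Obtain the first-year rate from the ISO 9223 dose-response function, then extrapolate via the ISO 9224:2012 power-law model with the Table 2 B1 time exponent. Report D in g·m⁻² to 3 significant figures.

copper: f(T) = -0.080·(T−10) [T>10 °C] = -0.8560
  SO₂ term: 0.0053·93.5^0.26·exp(0.059·72-0.8560) = 0.5126
  Cl⁻ term: 0.01025·425.7^0.27·exp(0.036·72+0.049·20.7) = 1.935
  sum: 0.5126 + 1.935 → r_corr = 2.448 μm/a
ISO 9224: D(t) = r_corr · t^b with b = 0.667 (copper, B1)
  D(5) = 2.448 × 5^0.667 = 2.448 × 2.926 = 7.162 μm
  Mass loss = 7.162 μm × 8.96 g/cm³ = 64.17 g·m⁻²

D(5) = 64.2 g·m⁻²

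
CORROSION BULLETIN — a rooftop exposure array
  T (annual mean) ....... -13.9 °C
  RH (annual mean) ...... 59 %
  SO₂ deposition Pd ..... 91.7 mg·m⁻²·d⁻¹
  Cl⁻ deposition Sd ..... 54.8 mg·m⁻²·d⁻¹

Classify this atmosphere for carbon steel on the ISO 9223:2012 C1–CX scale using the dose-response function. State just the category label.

carbon steel: temperature factor f = +0.150·(-23.9) = -3.5850
  Pd branch = 1.77·Pd^0.52·e^(0.02·RH+f) = 1.675 μm/a
  Sd branch = 0.102·Sd^0.62·e^(0.033·RH+0.04·T) = 4.906 μm/a
  sum: 1.675 + 4.906 → r_corr = 6.581 μm/a
6.58 μm/a falls in (1.3, 25] for carbon steel → category C2

C2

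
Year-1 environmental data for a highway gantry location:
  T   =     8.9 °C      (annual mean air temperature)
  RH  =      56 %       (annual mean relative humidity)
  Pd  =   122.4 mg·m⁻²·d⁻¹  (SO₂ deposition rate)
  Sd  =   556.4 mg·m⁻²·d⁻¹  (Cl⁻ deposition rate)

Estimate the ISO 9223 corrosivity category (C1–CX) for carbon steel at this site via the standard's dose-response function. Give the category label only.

C5

carbon steel: temperature factor f = +0.150·(-1.1) = -0.1650
  sulphur-dioxide contribution → 56.02 μm/a
  chloride contribution → 46.55 μm/a
  total first-year rate 102.6 μm/a
103 μm/a falls in (80, 200] for carbon steel → category C5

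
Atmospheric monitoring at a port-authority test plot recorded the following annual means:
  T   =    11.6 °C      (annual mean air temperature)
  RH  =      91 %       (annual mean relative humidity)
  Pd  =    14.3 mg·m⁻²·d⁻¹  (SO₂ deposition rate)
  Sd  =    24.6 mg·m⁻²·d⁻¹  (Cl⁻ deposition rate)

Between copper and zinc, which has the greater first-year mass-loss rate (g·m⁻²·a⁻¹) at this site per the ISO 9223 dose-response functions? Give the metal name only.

copper: f(T) = -0.080·(T−10) [T>10 °C] = -0.1280
  sulphur-dioxide contribution → 1.999 μm/a
  chloride contribution → 1.137 μm/a
  ⇒ r_corr(copper) = 3.136 μm/a
  mass loss = 3.136 μm/a × 8.96 g/cm³ = 28.1 g·m⁻²·a⁻¹
zinc: T>10 °C ⇒ hinge -0.071·(11.6−10) = -0.1136
  sulphur-dioxide contribution → 2.441 μm/a
  chloride contribution → 0.6029 μm/a
  ⇒ r_corr(zinc) = 3.044 μm/a
  mass loss = 3.044 μm/a × 7.14 g/cm³ = 21.73 g·m⁻²·a⁻¹
Ordering by g·m⁻²·a⁻¹: copper (28.1) > zinc (21.7)

copper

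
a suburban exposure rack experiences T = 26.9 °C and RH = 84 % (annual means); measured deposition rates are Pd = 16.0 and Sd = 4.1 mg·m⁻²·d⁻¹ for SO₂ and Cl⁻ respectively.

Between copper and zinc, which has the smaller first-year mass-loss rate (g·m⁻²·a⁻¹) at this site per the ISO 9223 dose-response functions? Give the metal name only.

zinc

copper: temperature factor f = -0.080·(16.9) = -1.3520
  sulphur-dioxide contribution → 0.4004 μm/a
  chloride contribution → 1.153 μm/a
  ⇒ r_corr(copper) = 1.554 μm/a
  mass loss = 1.554 μm/a × 8.96 g/cm³ = 13.92 g·m⁻²·a⁻¹
zinc: temperature factor f = -0.071·(16.9) = -1.1999
  sulphur-dioxide contribution → 0.6272 μm/a
  chloride contribution → 0.7537 μm/a
  ⇒ r_corr(zinc) = 1.381 μm/a
  mass loss = 1.381 μm/a × 7.14 g/cm³ = 9.859 g·m⁻²·a⁻¹
Ordering by g·m⁻²·a⁻¹: copper (13.9) > zinc (9.86)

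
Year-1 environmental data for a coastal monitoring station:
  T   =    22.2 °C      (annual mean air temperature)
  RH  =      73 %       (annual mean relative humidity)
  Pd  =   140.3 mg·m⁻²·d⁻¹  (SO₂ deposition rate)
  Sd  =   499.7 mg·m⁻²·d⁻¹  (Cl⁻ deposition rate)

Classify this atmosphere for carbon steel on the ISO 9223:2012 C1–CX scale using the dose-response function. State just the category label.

carbon steel: T>10 °C ⇒ hinge -0.054·(22.2−10) = -0.6588
  sulphur-dioxide contribution → 51.57 μm/a
  chloride contribution → 129.9 μm/a
  total first-year rate 181.5 μm/a
181 μm/a falls in (80, 200] for carbon steel → category C5

C5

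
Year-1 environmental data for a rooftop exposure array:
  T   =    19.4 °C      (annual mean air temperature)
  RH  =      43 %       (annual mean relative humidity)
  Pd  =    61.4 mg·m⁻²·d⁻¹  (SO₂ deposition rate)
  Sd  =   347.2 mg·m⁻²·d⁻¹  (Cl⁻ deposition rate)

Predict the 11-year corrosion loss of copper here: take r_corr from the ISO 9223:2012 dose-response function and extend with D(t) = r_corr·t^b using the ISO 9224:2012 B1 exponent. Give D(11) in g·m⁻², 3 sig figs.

copper: T>10 °C ⇒ hinge -0.080·(19.4−10) = -0.7520
  Pd branch = 0.0053·Pd^0.26·e^(0.059·RH+f) = 0.09213 μm/a
  Sd branch = 0.01025·Sd^0.27·e^(0.036·RH+0.049·T) = 0.6051 μm/a
  sum: 0.09213 + 0.6051 → r_corr = 0.6972 μm/a
Long-term exponent b (ISO 9224 Table 2, B1) = 0.667
  D(11) = 0.6972 × 11^0.667 = 0.6972 × 4.95 = 3.451 μm
  Mass loss = 3.451 μm × 8.96 g/cm³ = 30.92 g·m⁻²

D(11) = 30.9 g·m⁻²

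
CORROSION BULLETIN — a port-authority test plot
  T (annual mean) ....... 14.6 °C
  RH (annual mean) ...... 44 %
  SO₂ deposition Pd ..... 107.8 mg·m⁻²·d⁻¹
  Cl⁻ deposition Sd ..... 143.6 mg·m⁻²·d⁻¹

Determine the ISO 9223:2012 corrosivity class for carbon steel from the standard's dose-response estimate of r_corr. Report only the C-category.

C4

carbon steel: T>10 °C ⇒ hinge -0.054·(14.6−10) = -0.2484
  Pd branch = 1.77·Pd^0.52·e^(0.02·RH+f) = 37.95 μm/a
  Cl⁻ term: 0.102·143.6^0.62·exp(0.033·44+0.04·14.6) = 16.99
  sum: 37.95 + 16.99 → r_corr = 54.94 μm/a
54.9 μm/a falls in (50, 80] for carbon steel → category C4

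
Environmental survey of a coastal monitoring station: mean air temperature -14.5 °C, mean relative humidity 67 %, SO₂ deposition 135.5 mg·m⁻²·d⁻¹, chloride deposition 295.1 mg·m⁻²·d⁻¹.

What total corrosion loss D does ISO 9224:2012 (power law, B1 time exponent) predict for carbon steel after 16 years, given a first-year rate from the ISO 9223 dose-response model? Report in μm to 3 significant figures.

D(16) = 84.9 μm

carbon steel: T≤10 °C ⇒ hinge +0.150·(-14.5−10) = -3.6750
  Pd branch = 1.77·Pd^0.52·e^(0.02·RH+f) = 2.2 μm/a
  Sd branch = 0.102·Sd^0.62·e^(0.033·RH+0.04·T) = 17.71 μm/a
  r_corr = 2.2 + 17.71 = 19.91 μm/a
Long-term exponent b (ISO 9224 Table 2, B1) = 0.523
  D(16) = 19.91 × 16^0.523 = 19.91 × 4.263 = 84.9 μm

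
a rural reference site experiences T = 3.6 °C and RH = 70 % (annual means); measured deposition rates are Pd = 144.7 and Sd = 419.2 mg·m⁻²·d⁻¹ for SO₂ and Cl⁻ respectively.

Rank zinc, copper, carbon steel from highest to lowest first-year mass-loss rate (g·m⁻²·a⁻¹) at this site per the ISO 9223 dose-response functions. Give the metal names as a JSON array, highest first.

["carbon steel", "zinc", "copper"]

zinc: T≤10 °C ⇒ hinge +0.038·(3.6−10) = -0.2432
  SO₂ term: 0.0129·144.7^0.44·exp(0.046·70-0.2432) = 2.259
  Cl⁻ term: 0.0175·419.2^0.57·exp(0.008·70+0.085·3.6) = 1.3
  r_corr = 2.259 + 1.3 = 3.559 μm/a
  mass loss = 3.559 μm/a × 7.14 g/cm³ = 25.41 g·m⁻²·a⁻¹
copper: f(T) = +0.126·(T−10) [T≤10 °C] = -0.8064
  Pd branch = 0.0053·Pd^0.26·e^(0.059·RH+f) = 0.5363 μm/a
  Sd branch = 0.01025·Sd^0.27·e^(0.036·RH+0.049·T) = 0.7759 μm/a
  sum: 0.5363 + 0.7759 → r_corr = 1.312 μm/a
  mass loss = 1.312 μm/a × 8.96 g/cm³ = 11.76 g·m⁻²·a⁻¹
carbon steel: T≤10 °C ⇒ hinge +0.150·(3.6−10) = -0.9600
  Pd branch = 1.77·Pd^0.52·e^(0.02·RH+f) = 36.52 μm/a
  Sd branch = 0.102·Sd^0.62·e^(0.033·RH+0.04·T) = 50.15 μm/a
  r_corr = 36.52 + 50.15 = 86.67 μm/a
  mass loss = 86.67 μm/a × 7.85 g/cm³ = 680.3 g·m⁻²·a⁻¹
Ordering by g·m⁻²·a⁻¹: carbon steel (680) > zinc (25.4) > copper (11.8)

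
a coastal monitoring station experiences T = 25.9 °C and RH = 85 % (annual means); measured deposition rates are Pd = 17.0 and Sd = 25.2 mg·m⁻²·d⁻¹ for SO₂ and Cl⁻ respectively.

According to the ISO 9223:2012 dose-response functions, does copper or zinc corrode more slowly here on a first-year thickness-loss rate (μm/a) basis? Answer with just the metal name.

copper

copper: T>10 °C ⇒ hinge -0.080·(25.9−10) = -1.2720
  Pd branch = 0.0053·Pd^0.26·e^(0.059·RH+f) = 0.4675 μm/a
  Cl⁻ term: 0.01025·25.2^0.27·exp(0.036·85+0.049·25.9) = 1.859
  r_corr = 0.4675 + 1.859 = 2.326 μm/a
zinc: f(T) = -0.071·(T−10) [T>10 °C] = -1.1289
  Pd branch = 0.0129·Pd^0.44·e^(0.046·RH+f) = 0.7241 μm/a
  Cl⁻ term: 0.0175·25.2^0.57·exp(0.008·85+0.085·25.9) = 1.965
  r_corr = 0.7241 + 1.965 = 2.689 μm/a
Ordering by μm/a: zinc (2.69) > copper (2.33)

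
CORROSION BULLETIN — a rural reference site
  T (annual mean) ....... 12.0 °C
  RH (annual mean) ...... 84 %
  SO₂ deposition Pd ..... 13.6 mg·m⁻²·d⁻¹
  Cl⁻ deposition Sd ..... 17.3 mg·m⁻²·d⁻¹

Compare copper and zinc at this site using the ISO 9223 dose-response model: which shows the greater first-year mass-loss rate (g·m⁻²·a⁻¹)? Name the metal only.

copper: T>10 °C ⇒ hinge -0.080·(12.0−10) = -0.1600
  sulphur-dioxide contribution → 1.264 μm/a
  chloride contribution → 0.8197 μm/a
  total first-year rate 2.084 μm/a
  mass loss = 2.084 μm/a × 8.96 g/cm³ = 18.67 g·m⁻²·a⁻¹
zinc: T>10 °C ⇒ hinge -0.071·(12.0−10) = -0.1420
  sulphur-dioxide contribution → 1.682 μm/a
  chloride contribution → 0.4826 μm/a
  total first-year rate 2.164 μm/a
  mass loss = 2.164 μm/a × 7.14 g/cm³ = 15.45 g·m⁻²·a⁻¹
Ordering by g·m⁻²·a⁻¹: copper (18.7) > zinc (15.5)

copper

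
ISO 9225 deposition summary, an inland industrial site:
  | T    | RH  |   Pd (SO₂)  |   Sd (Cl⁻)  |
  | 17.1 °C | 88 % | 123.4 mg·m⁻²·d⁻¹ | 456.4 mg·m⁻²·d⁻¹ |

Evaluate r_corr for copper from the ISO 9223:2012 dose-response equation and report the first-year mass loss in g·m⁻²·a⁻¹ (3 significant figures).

r_corr = 43.3 g·m⁻²·a⁻¹

copper: f(T) = -0.080·(T−10) [T>10 °C] = -0.5680
  Pd branch = 0.0053·Pd^0.26·e^(0.059·RH+f) = 1.889 μm/a
  Cl⁻ term: 0.01025·456.4^0.27·exp(0.036·88+0.049·17.1) = 2.941
  sum: 1.889 + 2.941 → r_corr = 4.83 μm/a
Convert to mass loss: 4.83 μm/a × 8.96 g/cm³ = 43.27 g·m⁻²·a⁻¹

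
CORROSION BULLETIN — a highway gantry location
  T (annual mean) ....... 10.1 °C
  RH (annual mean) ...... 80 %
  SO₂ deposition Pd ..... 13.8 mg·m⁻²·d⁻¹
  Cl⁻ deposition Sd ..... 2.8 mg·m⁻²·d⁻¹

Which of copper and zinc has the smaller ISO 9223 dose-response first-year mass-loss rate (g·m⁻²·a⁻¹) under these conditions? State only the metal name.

copper: T>10 °C ⇒ hinge -0.080·(10.1−10) = -0.0080
  sulphur-dioxide contribution → 1.167 μm/a
  chloride contribution → 0.3955 μm/a
  ⇒ r_corr(copper) = 1.562 μm/a
  mass loss = 1.562 μm/a × 8.96 g/cm³ = 14 g·m⁻²·a⁻¹
zinc: f(T) = -0.071·(T−10) [T>10 °C] = -0.0071
  sulphur-dioxide contribution → 1.612 μm/a
  chloride contribution → 0.1408 μm/a
  ⇒ r_corr(zinc) = 1.752 μm/a
  mass loss = 1.752 μm/a × 7.14 g/cm³ = 12.51 g·m⁻²·a⁻¹
Ordering by g·m⁻²·a⁻¹: copper (14) > zinc (12.5)

zinc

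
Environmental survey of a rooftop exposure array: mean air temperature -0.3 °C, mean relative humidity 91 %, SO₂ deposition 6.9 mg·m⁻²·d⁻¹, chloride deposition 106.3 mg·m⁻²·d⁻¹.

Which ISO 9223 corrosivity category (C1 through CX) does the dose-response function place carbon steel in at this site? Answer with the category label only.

C3

carbon steel: temperature factor f = +0.150·(-10.3) = -1.5450
  sulphur-dioxide contribution → 6.362 μm/a
  chloride contribution → 36.65 μm/a
  total first-year rate 43.01 μm/a
Category bounds: 25…50 μm/a bracket r_corr ⇒ C3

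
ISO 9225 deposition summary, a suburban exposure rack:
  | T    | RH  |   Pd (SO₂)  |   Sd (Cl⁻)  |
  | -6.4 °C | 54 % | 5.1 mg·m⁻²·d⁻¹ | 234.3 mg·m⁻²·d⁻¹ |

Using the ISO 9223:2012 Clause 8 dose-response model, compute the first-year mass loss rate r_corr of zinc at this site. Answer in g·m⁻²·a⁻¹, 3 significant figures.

zinc: f(T) = +0.038·(T−10) [T≤10 °C] = -0.6232
  sulphur-dioxide contribution → 0.1698 μm/a
  chloride contribution → 0.3509 μm/a
  ⇒ r_corr(zinc) = 0.5207 μm/a
Convert to mass loss: 0.5207 μm/a × 7.14 g/cm³ = 3.718 g·m⁻²·a⁻¹

r_corr = 3.72 g·m⁻²·a⁻¹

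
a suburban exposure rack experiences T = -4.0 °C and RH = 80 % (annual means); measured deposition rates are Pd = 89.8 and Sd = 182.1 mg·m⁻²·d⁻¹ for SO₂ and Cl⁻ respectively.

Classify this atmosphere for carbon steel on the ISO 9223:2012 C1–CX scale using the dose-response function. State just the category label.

C3

carbon steel: T≤10 °C ⇒ hinge +0.150·(-4.0−10) = -2.1000
  sulphur-dioxide contribution → 11.13 μm/a
  chloride contribution → 30.69 μm/a
  total first-year rate 41.82 μm/a
41.8 μm/a falls in (25, 50] for carbon steel → category C3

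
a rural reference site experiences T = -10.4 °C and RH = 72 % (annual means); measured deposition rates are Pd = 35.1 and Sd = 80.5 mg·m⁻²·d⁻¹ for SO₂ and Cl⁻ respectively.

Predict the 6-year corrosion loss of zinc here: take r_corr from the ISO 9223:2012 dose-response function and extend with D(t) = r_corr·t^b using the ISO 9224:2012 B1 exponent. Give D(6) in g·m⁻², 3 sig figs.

D(6) = 28.7 g·m⁻²

zinc: T≤10 °C ⇒ hinge +0.038·(-10.4−10) = -0.7752
  sulphur-dioxide contribution → 0.7803 μm/a
  chloride contribution → 0.1569 μm/a
  ⇒ r_corr(zinc) = 0.9372 μm/a
Long-term exponent b (ISO 9224 Table 2, B1) = 0.813
  D(6) = 0.9372 × 6^0.813 = 0.9372 × 4.292 = 4.022 μm
  Mass loss = 4.022 μm × 7.14 g/cm³ = 28.72 g·m⁻²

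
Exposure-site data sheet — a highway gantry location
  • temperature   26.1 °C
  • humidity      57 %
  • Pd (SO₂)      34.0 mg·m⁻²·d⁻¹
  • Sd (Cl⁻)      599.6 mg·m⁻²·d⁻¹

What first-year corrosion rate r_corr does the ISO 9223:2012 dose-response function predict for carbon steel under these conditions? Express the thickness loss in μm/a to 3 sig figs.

r_corr = 115 μm/a

carbon steel: f(T) = -0.054·(T−10) [T>10 °C] = -0.8694
  SO₂ term: 1.77·34.0^0.52·exp(0.02·57-0.8694) = 14.52
  Cl⁻ term: 0.102·599.6^0.62·exp(0.033·57+0.04·26.1) = 100.3
  r_corr = 14.52 + 100.3 = 114.8 μm/a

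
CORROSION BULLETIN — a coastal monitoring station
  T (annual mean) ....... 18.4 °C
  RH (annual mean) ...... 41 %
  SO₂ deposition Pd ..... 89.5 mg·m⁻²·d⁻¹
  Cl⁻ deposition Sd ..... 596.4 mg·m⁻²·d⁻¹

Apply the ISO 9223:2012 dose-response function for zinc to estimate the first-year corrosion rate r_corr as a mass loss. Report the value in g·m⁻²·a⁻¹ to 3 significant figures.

zinc: T>10 °C ⇒ hinge -0.071·(18.4−10) = -0.5964
  Pd branch = 0.0129·Pd^0.44·e^(0.046·RH+f) = 0.3384 μm/a
  Sd branch = 0.0175·Sd^0.57·e^(0.008·RH+0.085·T) = 4.434 μm/a
  sum: 0.3384 + 4.434 → r_corr = 4.772 μm/a
Convert to mass loss: 4.772 μm/a × 7.14 g/cm³ = 34.07 g·m⁻²·a⁻¹

r_corr = 34.1 g·m⁻²·a⁻¹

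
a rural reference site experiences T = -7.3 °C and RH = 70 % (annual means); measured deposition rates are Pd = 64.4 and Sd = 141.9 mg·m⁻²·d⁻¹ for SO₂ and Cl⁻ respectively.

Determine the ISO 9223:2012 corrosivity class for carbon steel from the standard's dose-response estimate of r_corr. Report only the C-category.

carbon steel: f(T) = +0.150·(T−10) [T≤10 °C] = -2.5950
  SO₂ term: 1.77·64.4^0.52·exp(0.02·70-2.5950) = 4.673
  Sd branch = 0.102·Sd^0.62·e^(0.033·RH+0.04·T) = 16.57 μm/a
  r_corr = 4.673 + 16.57 = 21.24 μm/a
ISO 9223 Table 2 (carbon steel): 1.3 < 21.2 ≤ 25 μm/a ⇒ C2

C2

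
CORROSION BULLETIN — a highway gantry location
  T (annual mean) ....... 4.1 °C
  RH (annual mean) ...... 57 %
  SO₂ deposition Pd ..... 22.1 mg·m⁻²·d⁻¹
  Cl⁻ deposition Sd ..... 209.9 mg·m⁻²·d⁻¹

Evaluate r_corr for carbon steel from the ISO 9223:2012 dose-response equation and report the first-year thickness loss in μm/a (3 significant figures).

carbon steel: temperature factor f = +0.150·(-5.9) = -0.8850
  SO₂ term: 1.77·22.1^0.52·exp(0.02·57-0.8850) = 11.42
  Sd branch = 0.102·Sd^0.62·e^(0.033·RH+0.04·T) = 21.7 μm/a
  sum: 11.42 + 21.7 → r_corr = 33.12 μm/a

r_corr = 33.1 μm/a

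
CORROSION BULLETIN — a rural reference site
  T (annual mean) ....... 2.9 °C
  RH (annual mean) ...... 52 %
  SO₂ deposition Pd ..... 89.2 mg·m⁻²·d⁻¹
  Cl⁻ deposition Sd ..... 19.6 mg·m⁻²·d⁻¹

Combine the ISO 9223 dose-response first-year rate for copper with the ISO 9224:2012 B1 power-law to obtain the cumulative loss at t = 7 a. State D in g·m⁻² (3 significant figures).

D(7) = 10.5 g·m⁻²

copper: temperature factor f = +0.126·(-7.1) = -0.8946
  sulphur-dioxide contribution → 0.1497 μm/a
  chloride contribution → 0.1715 μm/a
  total first-year rate 0.3212 μm/a
Power-law: D(7) = r_corr · 7^0.667
  D(7) = 0.3212 × 7^0.667 = 0.3212 × 3.662 = 1.176 μm
  Mass loss = 1.176 μm × 8.96 g/cm³ = 10.54 g·m⁻²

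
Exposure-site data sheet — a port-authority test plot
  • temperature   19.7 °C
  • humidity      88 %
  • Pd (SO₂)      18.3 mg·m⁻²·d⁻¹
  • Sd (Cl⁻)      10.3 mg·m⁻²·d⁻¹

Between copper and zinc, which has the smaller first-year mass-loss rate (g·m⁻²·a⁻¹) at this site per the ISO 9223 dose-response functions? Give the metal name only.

zinc

copper: temperature factor f = -0.080·(9.7) = -0.7760
  Pd branch = 0.0053·Pd^0.26·e^(0.059·RH+f) = 0.934 μm/a
  Cl⁻ term: 0.01025·10.3^0.27·exp(0.036·88+0.049·19.7) = 1.2
  r_corr = 0.934 + 1.2 = 2.134 μm/a
  mass loss = 2.134 μm/a × 8.96 g/cm³ = 19.12 g·m⁻²·a⁻¹
zinc: T>10 °C ⇒ hinge -0.071·(19.7−10) = -0.6887
  SO₂ term: 0.0129·18.3^0.44·exp(0.046·88-0.6887) = 1.334
  Sd branch = 0.0175·Sd^0.57·e^(0.008·RH+0.085·T) = 0.7134 μm/a
  r_corr = 1.334 + 0.7134 = 2.047 μm/a
  mass loss = 2.047 μm/a × 7.14 g/cm³ = 14.61 g·m⁻²·a⁻¹
Ordering by g·m⁻²·a⁻¹: copper (19.1) > zinc (14.6)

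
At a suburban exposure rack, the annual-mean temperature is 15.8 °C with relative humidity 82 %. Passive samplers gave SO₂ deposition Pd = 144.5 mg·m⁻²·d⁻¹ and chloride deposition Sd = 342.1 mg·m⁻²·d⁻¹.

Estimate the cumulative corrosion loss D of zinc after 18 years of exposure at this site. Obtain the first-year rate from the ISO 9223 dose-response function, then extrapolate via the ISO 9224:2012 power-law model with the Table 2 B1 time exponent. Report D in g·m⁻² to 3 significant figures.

zinc: temperature factor f = -0.071·(5.8) = -0.4118
  SO₂ term: 0.0129·144.5^0.44·exp(0.046·82-0.4118) = 3.313
  Sd branch = 0.0175·Sd^0.57·e^(0.008·RH+0.085·T) = 3.595 μm/a
  sum: 3.313 + 3.595 → r_corr = 6.908 μm/a
Long-term exponent b (ISO 9224 Table 2, B1) = 0.813
  D(18) = 6.908 × 18^0.813 = 6.908 × 10.48 = 72.42 μm
  Mass loss = 72.42 μm × 7.14 g/cm³ = 517.1 g·m⁻²

D(18) = 517 g·m⁻²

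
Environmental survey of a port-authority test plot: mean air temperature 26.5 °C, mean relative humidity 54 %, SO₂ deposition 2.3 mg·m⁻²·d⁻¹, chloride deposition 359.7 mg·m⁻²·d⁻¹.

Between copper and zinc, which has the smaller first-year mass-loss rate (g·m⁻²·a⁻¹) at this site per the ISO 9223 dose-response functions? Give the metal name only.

copper

copper: f(T) = -0.080·(T−10) [T>10 °C] = -1.3200
  sulphur-dioxide contribution → 0.04253 μm/a
  chloride contribution → 1.285 μm/a
  total first-year rate 1.328 μm/a
  mass loss = 1.328 μm/a × 8.96 g/cm³ = 11.9 g·m⁻²·a⁻¹
zinc: T>10 °C ⇒ hinge -0.071·(26.5−10) = -1.1715
  sulphur-dioxide contribution → 0.06915 μm/a
  chloride contribution → 7.342 μm/a
  ⇒ r_corr(zinc) = 7.411 μm/a
  mass loss = 7.411 μm/a × 7.14 g/cm³ = 52.91 g·m⁻²·a⁻¹
Ordering by g·m⁻²·a⁻¹: zinc (52.9) > copper (11.9)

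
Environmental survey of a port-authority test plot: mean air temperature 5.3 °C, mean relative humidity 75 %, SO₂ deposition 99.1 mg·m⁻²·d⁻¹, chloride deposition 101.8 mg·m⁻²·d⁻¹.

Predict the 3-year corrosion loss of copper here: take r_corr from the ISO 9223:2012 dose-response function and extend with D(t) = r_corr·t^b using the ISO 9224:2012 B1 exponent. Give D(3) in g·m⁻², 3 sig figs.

copper: temperature factor f = +0.126·(-4.7) = -0.5922
  Pd branch = 0.0053·Pd^0.26·e^(0.059·RH+f) = 0.8088 μm/a
  Sd branch = 0.01025·Sd^0.27·e^(0.036·RH+0.049·T) = 0.689 μm/a
  r_corr = 0.8088 + 0.689 = 1.498 μm/a
Power-law: D(3) = r_corr · 3^0.667
  D(3) = 1.498 × 3^0.667 = 1.498 × 2.081 = 3.117 μm
  Mass loss = 3.117 μm × 8.96 g/cm³ = 27.92 g·m⁻²

D(3) = 27.9 g·m⁻²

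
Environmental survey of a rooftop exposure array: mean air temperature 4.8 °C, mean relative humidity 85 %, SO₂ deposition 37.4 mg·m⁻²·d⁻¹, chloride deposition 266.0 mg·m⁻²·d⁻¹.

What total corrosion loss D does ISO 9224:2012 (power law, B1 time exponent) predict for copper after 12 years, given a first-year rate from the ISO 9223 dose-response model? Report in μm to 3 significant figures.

copper: T≤10 °C ⇒ hinge +0.126·(4.8−10) = -0.6552
  sulphur-dioxide contribution → 1.063 μm/a
  chloride contribution → 1.249 μm/a
  total first-year rate 2.312 μm/a
ISO 9224: D(t) = r_corr · t^b with b = 0.667 (copper, B1)
  D(12) = 2.312 × 12^0.667 = 2.312 × 5.246 = 12.13 μm

D(12) = 12.1 μm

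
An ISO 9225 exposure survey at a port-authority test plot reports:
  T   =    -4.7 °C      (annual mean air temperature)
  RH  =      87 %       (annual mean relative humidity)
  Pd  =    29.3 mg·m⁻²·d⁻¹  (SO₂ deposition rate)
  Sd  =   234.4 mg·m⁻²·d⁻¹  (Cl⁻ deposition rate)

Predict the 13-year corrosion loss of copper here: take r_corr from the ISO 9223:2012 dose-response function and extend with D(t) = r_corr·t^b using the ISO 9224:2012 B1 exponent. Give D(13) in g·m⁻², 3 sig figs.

D(13) = 57.2 g·m⁻²

copper: T≤10 °C ⇒ hinge +0.126·(-4.7−10) = -1.8522
  Pd branch = 0.0053·Pd^0.26·e^(0.059·RH+f) = 0.3392 μm/a
  Cl⁻ term: 0.01025·234.4^0.27·exp(0.036·87+0.049·-4.7) = 0.8143
  r_corr = 0.3392 + 0.8143 = 1.154 μm/a
ISO 9224: D(t) = r_corr · t^b with b = 0.667 (copper, B1)
  D(13) = 1.154 × 13^0.667 = 1.154 × 5.534 = 6.383 μm
  Mass loss = 6.383 μm × 8.96 g/cm³ = 57.19 g·m⁻²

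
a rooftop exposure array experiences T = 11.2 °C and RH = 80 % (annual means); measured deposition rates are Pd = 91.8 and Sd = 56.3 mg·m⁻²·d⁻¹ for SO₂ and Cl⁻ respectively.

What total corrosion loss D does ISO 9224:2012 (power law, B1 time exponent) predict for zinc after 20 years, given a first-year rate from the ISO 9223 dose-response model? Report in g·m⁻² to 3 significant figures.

D(20) = 350 g·m⁻²

zinc: f(T) = -0.071·(T−10) [T>10 °C] = -0.0852
  Pd branch = 0.0129·Pd^0.44·e^(0.046·RH+f) = 3.431 μm/a
  Cl⁻ term: 0.0175·56.3^0.57·exp(0.008·80+0.085·11.2) = 0.8555
  sum: 3.431 + 0.8555 → r_corr = 4.287 μm/a
ISO 9224: D(t) = r_corr · t^b with b = 0.813 (zinc, B1)
  D(20) = 4.287 × 20^0.813 = 4.287 × 11.42 = 48.96 μm
  Mass loss = 48.96 μm × 7.14 g/cm³ = 349.6 g·m⁻²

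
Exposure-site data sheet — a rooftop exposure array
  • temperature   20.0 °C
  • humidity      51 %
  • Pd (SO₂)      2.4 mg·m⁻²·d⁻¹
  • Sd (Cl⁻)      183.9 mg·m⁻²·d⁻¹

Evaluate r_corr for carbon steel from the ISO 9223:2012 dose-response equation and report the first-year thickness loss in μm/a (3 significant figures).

r_corr = 35.5 μm/a

carbon steel: temperature factor f = -0.054·(10.0) = -0.5400
  SO₂ term: 1.77·2.4^0.52·exp(0.02·51-0.5400) = 4.51
  Sd branch = 0.102·Sd^0.62·e^(0.033·RH+0.04·T) = 30.97 μm/a
  r_corr = 4.51 + 30.97 = 35.48 μm/a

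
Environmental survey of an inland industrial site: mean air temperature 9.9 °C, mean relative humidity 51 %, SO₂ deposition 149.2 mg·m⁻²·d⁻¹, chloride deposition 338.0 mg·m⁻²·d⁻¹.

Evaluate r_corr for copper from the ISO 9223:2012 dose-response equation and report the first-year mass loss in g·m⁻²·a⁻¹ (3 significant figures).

r_corr = 8.00 g·m⁻²·a⁻¹

copper: temperature factor f = +0.126·(-0.1) = -0.0126
  Pd branch = 0.0053·Pd^0.26·e^(0.059·RH+f) = 0.3897 μm/a
  Sd branch = 0.01025·Sd^0.27·e^(0.036·RH+0.049·T) = 0.503 μm/a
  sum: 0.3897 + 0.503 → r_corr = 0.8927 μm/a
Convert to mass loss: 0.8927 μm/a × 8.96 g/cm³ = 7.999 g·m⁻²·a⁻¹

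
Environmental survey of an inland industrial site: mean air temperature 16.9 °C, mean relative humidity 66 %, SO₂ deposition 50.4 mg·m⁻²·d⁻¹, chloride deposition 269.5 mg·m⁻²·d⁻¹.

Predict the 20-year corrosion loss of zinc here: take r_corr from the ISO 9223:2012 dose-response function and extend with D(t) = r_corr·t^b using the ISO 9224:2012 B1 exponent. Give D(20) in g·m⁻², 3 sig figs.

zinc: T>10 °C ⇒ hinge -0.071·(16.9−10) = -0.4899
  sulphur-dioxide contribution → 0.9235 μm/a
  chloride contribution → 3.031 μm/a
  ⇒ r_corr(zinc) = 3.955 μm/a
ISO 9224: D(t) = r_corr · t^b with b = 0.813 (zinc, B1)
  D(20) = 3.955 × 20^0.813 = 3.955 × 11.42 = 45.17 μm
  Mass loss = 45.17 μm × 7.14 g/cm³ = 322.5 g·m⁻²

D(20) = 323 g·m⁻²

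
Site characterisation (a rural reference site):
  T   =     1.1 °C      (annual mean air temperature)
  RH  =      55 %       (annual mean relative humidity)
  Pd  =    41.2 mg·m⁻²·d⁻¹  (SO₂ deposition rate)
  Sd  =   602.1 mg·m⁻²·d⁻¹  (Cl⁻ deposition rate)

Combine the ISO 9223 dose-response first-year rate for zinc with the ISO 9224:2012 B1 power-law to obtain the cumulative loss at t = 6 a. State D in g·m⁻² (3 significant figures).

D(6) = 53.3 g·m⁻²

zinc: f(T) = +0.038·(T−10) [T≤10 °C] = -0.3382
  sulphur-dioxide contribution → 0.593 μm/a
  chloride contribution → 1.146 μm/a
  total first-year rate 1.739 μm/a
ISO 9224: D(t) = r_corr · t^b with b = 0.813 (zinc, B1)
  D(6) = 1.739 × 6^0.813 = 1.739 × 4.292 = 7.463 μm
  Mass loss = 7.463 μm × 7.14 g/cm³ = 53.28 g·m⁻²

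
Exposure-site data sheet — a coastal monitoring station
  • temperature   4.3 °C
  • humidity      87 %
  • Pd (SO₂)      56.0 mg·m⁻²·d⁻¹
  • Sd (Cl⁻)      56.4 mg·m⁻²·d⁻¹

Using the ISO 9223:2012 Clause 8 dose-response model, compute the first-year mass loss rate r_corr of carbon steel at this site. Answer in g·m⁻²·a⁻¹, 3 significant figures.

carbon steel: temperature factor f = +0.150·(-5.7) = -0.8550
  sulphur-dioxide contribution → 34.78 μm/a
  chloride contribution → 26.06 μm/a
  ⇒ r_corr(carbon steel) = 60.84 μm/a
Convert to mass loss: 60.84 μm/a × 7.85 g/cm³ = 477.6 g·m⁻²·a⁻¹

r_corr = 478 g·m⁻²·a⁻¹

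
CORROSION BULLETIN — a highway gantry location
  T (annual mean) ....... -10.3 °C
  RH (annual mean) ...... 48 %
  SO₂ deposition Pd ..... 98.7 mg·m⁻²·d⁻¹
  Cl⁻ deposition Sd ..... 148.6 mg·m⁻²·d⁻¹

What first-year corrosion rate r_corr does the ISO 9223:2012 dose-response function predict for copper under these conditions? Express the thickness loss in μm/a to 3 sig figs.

r_corr = 0.157 μm/a

copper: T≤10 °C ⇒ hinge +0.126·(-10.3−10) = -2.5578
  SO₂ term: 0.0053·98.7^0.26·exp(0.059·48-2.5578) = 0.02301
  Sd branch = 0.01025·Sd^0.27·e^(0.036·RH+0.049·T) = 0.1344 μm/a
  r_corr = 0.02301 + 0.1344 = 0.1574 μm/a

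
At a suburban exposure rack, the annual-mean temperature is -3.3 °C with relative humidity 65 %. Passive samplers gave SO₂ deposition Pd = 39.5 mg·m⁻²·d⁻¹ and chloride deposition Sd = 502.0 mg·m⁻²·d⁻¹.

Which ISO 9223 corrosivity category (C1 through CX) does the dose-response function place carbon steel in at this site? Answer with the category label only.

carbon steel: T≤10 °C ⇒ hinge +0.150·(-3.3−10) = -1.9950
  Pd branch = 1.77·Pd^0.52·e^(0.02·RH+f) = 5.975 μm/a
  Sd branch = 0.102·Sd^0.62·e^(0.033·RH+0.04·T) = 36.08 μm/a
  sum: 5.975 + 36.08 → r_corr = 42.06 μm/a
Category bounds: 25…50 μm/a bracket r_corr ⇒ C3

C3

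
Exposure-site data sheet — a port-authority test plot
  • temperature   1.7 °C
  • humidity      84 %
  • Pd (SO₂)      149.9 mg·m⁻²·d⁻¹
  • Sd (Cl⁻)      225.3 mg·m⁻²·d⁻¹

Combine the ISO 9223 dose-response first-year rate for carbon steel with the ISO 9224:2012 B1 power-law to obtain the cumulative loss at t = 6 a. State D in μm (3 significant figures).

carbon steel: temperature factor f = +0.150·(-8.3) = -1.2450
  sulphur-dioxide contribution → 37.01 μm/a
  chloride contribution → 50.2 μm/a
  ⇒ r_corr(carbon steel) = 87.21 μm/a
Long-term exponent b (ISO 9224 Table 2, B1) = 0.523
  D(6) = 87.21 × 6^0.523 = 87.21 × 2.553 = 222.6 μm

D(6) = 223 μm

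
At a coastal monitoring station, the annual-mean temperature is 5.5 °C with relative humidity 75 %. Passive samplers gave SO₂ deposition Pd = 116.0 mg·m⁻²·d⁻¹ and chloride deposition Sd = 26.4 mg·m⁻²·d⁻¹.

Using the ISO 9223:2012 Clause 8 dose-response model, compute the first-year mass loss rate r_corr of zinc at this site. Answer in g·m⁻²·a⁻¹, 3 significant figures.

r_corr = 22.1 g·m⁻²·a⁻¹

zinc: T≤10 °C ⇒ hinge +0.038·(5.5−10) = -0.1710
  Pd branch = 0.0129·Pd^0.44·e^(0.046·RH+f) = 2.773 μm/a
  Sd branch = 0.0175·Sd^0.57·e^(0.008·RH+0.085·T) = 0.3288 μm/a
  sum: 2.773 + 0.3288 → r_corr = 3.102 μm/a
Convert to mass loss: 3.102 μm/a × 7.14 g/cm³ = 22.15 g·m⁻²·a⁻¹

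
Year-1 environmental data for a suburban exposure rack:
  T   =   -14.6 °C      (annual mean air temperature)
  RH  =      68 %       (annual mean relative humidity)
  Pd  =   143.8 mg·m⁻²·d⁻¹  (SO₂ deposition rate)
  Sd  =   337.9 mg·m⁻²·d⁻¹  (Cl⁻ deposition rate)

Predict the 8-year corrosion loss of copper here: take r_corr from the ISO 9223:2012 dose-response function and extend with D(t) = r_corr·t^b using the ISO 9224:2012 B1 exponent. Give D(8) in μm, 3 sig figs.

copper: f(T) = +0.126·(T−10) [T≤10 °C] = -3.0996
  sulphur-dioxide contribution → 0.04803 μm/a
  chloride contribution → 0.2792 μm/a
  total first-year rate 0.3273 μm/a
Power-law: D(8) = r_corr · 8^0.667
  D(8) = 0.3273 × 8^0.667 = 0.3273 × 4.003 = 1.31 μm

D(8) = 1.31 μm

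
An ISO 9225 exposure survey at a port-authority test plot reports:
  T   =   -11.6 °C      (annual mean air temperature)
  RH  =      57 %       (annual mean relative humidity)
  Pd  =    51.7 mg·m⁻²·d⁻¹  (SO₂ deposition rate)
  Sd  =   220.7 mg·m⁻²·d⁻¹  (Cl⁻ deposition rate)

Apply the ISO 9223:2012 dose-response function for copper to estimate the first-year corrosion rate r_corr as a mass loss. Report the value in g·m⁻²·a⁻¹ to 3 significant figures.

copper: f(T) = +0.126·(T−10) [T≤10 °C] = -2.7216
  sulphur-dioxide contribution → 0.02808 μm/a
  chloride contribution → 0.194 μm/a
  total first-year rate 0.2221 μm/a
Convert to mass loss: 0.2221 μm/a × 8.96 g/cm³ = 1.99 g·m⁻²·a⁻¹

r_corr = 1.99 g·m⁻²·a⁻¹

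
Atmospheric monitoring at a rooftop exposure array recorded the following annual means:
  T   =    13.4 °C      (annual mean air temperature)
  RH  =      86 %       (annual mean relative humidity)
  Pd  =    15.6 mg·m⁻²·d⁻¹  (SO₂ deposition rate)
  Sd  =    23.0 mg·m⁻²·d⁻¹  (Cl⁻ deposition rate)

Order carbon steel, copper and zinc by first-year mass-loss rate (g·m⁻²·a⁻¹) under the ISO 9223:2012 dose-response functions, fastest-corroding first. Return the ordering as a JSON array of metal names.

carbon steel: T>10 °C ⇒ hinge -0.054·(13.4−10) = -0.1836
  sulphur-dioxide contribution → 34.33 μm/a
  chloride contribution → 20.81 μm/a
  total first-year rate 55.13 μm/a
  mass loss = 55.13 μm/a × 7.85 g/cm³ = 432.8 g·m⁻²·a⁻¹
copper: temperature factor f = -0.080·(3.4) = -0.2720
  sulphur-dioxide contribution → 1.318 μm/a
  chloride contribution → 1.019 μm/a
  ⇒ r_corr(copper) = 2.337 μm/a
  mass loss = 2.337 μm/a × 8.96 g/cm³ = 20.94 g·m⁻²·a⁻¹
zinc: T>10 °C ⇒ hinge -0.071·(13.4−10) = -0.2414
  sulphur-dioxide contribution → 1.773 μm/a
  chloride contribution → 0.6496 μm/a
  ⇒ r_corr(zinc) = 2.423 μm/a
  mass loss = 2.423 μm/a × 7.14 g/cm³ = 17.3 g·m⁻²·a⁻¹
Ordering by g·m⁻²·a⁻¹: carbon steel (433) > copper (20.9) > zinc (17.3)

["carbon steel", "copper", "zinc"]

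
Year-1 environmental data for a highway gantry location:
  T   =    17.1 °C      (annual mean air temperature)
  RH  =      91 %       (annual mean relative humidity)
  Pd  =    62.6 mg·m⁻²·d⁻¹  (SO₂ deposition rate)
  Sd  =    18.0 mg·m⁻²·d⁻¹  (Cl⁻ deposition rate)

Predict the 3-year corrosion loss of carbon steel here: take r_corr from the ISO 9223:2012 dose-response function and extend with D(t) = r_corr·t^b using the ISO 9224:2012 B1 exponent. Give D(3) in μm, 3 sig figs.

carbon steel: temperature factor f = -0.054·(7.1) = -0.3834
  Pd branch = 1.77·Pd^0.52·e^(0.02·RH+f) = 63.99 μm/a
  Sd branch = 0.102·Sd^0.62·e^(0.033·RH+0.04·T) = 24.44 μm/a
  r_corr = 63.99 + 24.44 = 88.43 μm/a
ISO 9224: D(t) = r_corr · t^b with b = 0.523 (carbon steel, B1)
  D(3) = 88.43 × 3^0.523 = 88.43 × 1.776 = 157.1 μm

D(3) = 157 μm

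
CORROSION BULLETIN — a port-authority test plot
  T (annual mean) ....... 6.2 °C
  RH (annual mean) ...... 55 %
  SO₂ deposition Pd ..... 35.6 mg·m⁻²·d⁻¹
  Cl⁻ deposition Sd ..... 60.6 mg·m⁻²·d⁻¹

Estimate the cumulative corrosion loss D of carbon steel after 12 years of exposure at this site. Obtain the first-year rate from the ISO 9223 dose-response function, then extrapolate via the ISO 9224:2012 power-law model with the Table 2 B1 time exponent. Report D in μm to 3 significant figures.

carbon steel: temperature factor f = +0.150·(-3.8) = -0.5700
  sulphur-dioxide contribution → 19.27 μm/a
  chloride contribution → 10.23 μm/a
  total first-year rate 29.5 μm/a
Long-term exponent b (ISO 9224 Table 2, B1) = 0.523
  D(12) = 29.5 × 12^0.523 = 29.5 × 3.668 = 108.2 μm

D(12) = 108 μm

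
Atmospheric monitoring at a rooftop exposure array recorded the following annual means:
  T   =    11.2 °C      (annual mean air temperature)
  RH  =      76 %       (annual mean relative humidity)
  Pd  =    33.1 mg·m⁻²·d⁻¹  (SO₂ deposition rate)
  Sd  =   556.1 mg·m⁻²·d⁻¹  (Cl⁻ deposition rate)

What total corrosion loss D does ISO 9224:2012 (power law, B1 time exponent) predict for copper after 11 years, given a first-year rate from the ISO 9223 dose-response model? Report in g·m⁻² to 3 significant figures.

D(11) = 114 g·m⁻²

copper: f(T) = -0.080·(T−10) [T>10 °C] = -0.0960
  sulphur-dioxide contribution → 1.06 μm/a
  chloride contribution → 1.508 μm/a
  total first-year rate 2.568 μm/a
Power-law: D(11) = r_corr · 11^0.667
  D(11) = 2.568 × 11^0.667 = 2.568 × 4.95 = 12.71 μm
  Mass loss = 12.71 μm × 8.96 g/cm³ = 113.9 g·m⁻²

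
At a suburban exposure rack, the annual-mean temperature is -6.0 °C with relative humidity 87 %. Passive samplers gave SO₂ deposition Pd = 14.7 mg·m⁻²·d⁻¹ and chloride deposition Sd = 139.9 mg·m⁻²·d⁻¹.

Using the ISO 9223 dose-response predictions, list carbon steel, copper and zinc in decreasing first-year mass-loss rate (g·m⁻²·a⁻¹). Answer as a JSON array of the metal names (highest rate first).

carbon steel: f(T) = +0.150·(T−10) [T≤10 °C] = -2.4000
  sulphur-dioxide contribution → 3.701 μm/a
  chloride contribution → 30.31 μm/a
  ⇒ r_corr(carbon steel) = 34.01 μm/a
  mass loss = 34.01 μm/a × 7.85 g/cm³ = 267 g·m⁻²·a⁻¹
copper: T≤10 °C ⇒ hinge +0.126·(-6.0−10) = -2.0160
  sulphur-dioxide contribution → 0.2407 μm/a
  chloride contribution → 0.6647 μm/a
  ⇒ r_corr(copper) = 0.9054 μm/a
  mass loss = 0.9054 μm/a × 8.96 g/cm³ = 8.112 g·m⁻²·a⁻¹
zinc: T≤10 °C ⇒ hinge +0.038·(-6.0−10) = -0.6080
  sulphur-dioxide contribution → 1.254 μm/a
  chloride contribution → 0.3523 μm/a
  ⇒ r_corr(zinc) = 1.606 μm/a
  mass loss = 1.606 μm/a × 7.14 g/cm³ = 11.47 g·m⁻²·a⁻¹
Ordering by g·m⁻²·a⁻¹: carbon steel (267) > zinc (11.5) > copper (8.11)

["carbon steel", "zinc", "copper"]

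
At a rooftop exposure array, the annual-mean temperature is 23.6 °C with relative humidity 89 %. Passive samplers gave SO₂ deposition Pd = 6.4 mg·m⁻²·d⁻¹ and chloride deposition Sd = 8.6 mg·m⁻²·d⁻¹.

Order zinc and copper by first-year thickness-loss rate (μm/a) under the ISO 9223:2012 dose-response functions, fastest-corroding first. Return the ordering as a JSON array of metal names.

zinc: f(T) = -0.071·(T−10) [T>10 °C] = -0.9656
  SO₂ term: 0.0129·6.4^0.44·exp(0.046·89-0.9656) = 0.6667
  Cl⁻ term: 0.0175·8.6^0.57·exp(0.008·89+0.085·23.6) = 0.9039
  r_corr = 0.6667 + 0.9039 = 1.571 μm/a
copper: temperature factor f = -0.080·(13.6) = -1.0880
  Pd branch = 0.0053·Pd^0.26·e^(0.059·RH+f) = 0.5519 μm/a
  Sd branch = 0.01025·Sd^0.27·e^(0.036·RH+0.049·T) = 1.435 μm/a
  r_corr = 0.5519 + 1.435 = 1.987 μm/a
Ordering by μm/a: copper (1.99) > zinc (1.57)

["copper", "zinc"]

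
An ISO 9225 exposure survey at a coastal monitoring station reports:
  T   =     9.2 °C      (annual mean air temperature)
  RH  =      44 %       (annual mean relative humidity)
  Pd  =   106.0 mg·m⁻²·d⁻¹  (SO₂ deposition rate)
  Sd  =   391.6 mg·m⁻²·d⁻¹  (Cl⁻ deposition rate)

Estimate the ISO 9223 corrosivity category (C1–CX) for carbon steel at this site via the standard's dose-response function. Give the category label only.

C4

carbon steel: temperature factor f = +0.150·(-0.8) = -0.1200
  Pd branch = 1.77·Pd^0.52·e^(0.02·RH+f) = 42.78 μm/a
  Cl⁻ term: 0.102·391.6^0.62·exp(0.033·44+0.04·9.2) = 25.5
  sum: 42.78 + 25.5 → r_corr = 68.28 μm/a
ISO 9223 Table 2 (carbon steel): 50 < 68.3 ≤ 80 μm/a ⇒ C4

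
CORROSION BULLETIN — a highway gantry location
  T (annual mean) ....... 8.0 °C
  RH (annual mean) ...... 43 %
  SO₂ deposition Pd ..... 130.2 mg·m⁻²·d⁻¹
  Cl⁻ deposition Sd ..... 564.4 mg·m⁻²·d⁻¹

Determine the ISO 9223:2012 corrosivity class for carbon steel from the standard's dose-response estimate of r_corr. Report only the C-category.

C4

carbon steel: temperature factor f = +0.150·(-2.0) = -0.3000
  sulphur-dioxide contribution → 38.97 μm/a
  chloride contribution → 29.5 μm/a
  total first-year rate 68.47 μm/a
ISO 9223 Table 2 (carbon steel): 50 < 68.5 ≤ 80 μm/a ⇒ C4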